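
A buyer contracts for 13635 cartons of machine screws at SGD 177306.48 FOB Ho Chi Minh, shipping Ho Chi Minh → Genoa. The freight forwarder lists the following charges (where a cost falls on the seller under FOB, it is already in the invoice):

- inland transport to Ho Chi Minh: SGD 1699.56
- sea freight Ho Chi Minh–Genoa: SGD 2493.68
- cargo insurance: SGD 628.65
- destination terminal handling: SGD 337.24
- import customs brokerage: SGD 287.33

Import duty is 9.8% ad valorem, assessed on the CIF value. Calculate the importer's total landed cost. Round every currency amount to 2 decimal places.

Total landed cost: SGD 198735.40

FOB: the seller bears costs until goods are on board at the origin port; the buyer bears freight, insurance and all costs thereafter.
Already in the invoice (seller's account under FOB): inland to port — exclude.
CIF value = FOB price + freight + insurance = 177306.48 + 2493.68 + 628.65 = 180428.81
Import duty = 180428.81 × 9.8% = 17682.02
Buyer bears: freight 2493.68 + insurance 628.65 + destination terminal 337.24 + brokerage 287.33 + duty 17682.02 = 21428.92
Landed cost = invoice 177306.48 + 21428.92 = 198735.40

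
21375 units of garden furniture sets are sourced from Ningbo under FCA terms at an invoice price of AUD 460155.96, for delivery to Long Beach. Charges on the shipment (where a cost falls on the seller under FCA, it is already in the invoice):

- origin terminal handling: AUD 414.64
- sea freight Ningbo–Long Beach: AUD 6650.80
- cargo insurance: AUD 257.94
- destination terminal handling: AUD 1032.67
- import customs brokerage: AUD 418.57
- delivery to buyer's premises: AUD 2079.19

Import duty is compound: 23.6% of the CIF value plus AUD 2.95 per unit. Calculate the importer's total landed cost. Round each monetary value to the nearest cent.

FCA: the seller delivers export-cleared goods to the carrier; the buyer bears costs from that point.
CIF value = FCA price + origin terminal + freight + insurance = 460155.96 + 414.64 + 6650.80 + 257.94 = 467479.34
Ad valorem component: 467479.34 × 23.6% = 110325.12
Specific component: 21375 × 2.95 = 63056.25
Import duty = 110325.12 + 63056.25 = 173381.37
Buyer bears: origin terminal 414.64 + freight 6650.80 + insurance 257.94 + destination terminal 1032.67 + brokerage 418.57 + delivery 2079.19 + duty 173381.37 = 184235.18
Landed cost = invoice 460155.96 + 184235.18 = 644391.14

Total landed cost: AUD 644391.14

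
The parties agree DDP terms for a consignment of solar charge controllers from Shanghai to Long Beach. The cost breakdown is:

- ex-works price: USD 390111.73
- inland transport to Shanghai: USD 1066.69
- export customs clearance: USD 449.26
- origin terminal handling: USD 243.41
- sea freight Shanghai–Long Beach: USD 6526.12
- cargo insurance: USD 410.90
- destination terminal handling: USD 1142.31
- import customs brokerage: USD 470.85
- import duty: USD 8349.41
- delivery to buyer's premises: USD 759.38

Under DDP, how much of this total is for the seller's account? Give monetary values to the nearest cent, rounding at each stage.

DDP: the seller bears all costs including import duty.
Seller's account: goods 390111.73 + inland to port 1066.69 + export clearance 449.26 + origin terminal 243.41 + freight 6526.12 + insurance 410.90 + destination terminal 1142.31 + brokerage 470.85 + duty 8349.41 + delivery 759.38 = 409530.06
Buyer's account: 0.00

Seller's account: USD 409530.06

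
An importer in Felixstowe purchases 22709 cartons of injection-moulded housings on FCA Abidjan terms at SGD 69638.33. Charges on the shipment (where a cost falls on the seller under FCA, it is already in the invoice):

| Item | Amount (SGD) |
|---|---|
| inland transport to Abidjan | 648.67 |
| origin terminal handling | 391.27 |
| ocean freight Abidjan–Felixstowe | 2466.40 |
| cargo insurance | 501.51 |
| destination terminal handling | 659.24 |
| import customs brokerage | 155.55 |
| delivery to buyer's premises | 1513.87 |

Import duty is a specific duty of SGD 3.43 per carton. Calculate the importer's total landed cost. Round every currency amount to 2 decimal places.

FCA: the seller delivers export-cleared goods to the carrier; the buyer bears costs from that point.
Already in the invoice (seller's account under FCA): inland to port — exclude.
CIF value = FCA price + origin terminal + freight + insurance = 69638.33 + 391.27 + 2466.40 + 501.51 = 72997.51
Import duty = 22709 × 3.43 = 77891.87
Buyer bears: origin terminal 391.27 + freight 2466.40 + insurance 501.51 + destination terminal 659.24 + brokerage 155.55 + delivery 1513.87 + duty 77891.87 = 83579.71
Landed cost = invoice 69638.33 + 83579.71 = 153218.04

Total landed cost: SGD 153218.04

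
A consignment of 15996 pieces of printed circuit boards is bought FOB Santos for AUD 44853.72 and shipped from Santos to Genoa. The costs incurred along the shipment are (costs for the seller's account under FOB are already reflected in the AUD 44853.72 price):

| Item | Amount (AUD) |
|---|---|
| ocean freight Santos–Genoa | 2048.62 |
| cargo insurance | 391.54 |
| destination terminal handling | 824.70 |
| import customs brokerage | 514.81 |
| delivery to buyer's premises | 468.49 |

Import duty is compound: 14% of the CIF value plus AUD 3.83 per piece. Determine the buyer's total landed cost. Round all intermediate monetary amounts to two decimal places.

FOB: the seller bears costs until goods are on board at the origin port; the buyer bears freight, insurance and all costs thereafter.
CIF value = FOB price + freight + insurance = 44853.72 + 2048.62 + 391.54 = 47293.88
Ad valorem component: 47293.88 × 14% = 6621.14
Specific component: 15996 × 3.83 = 61264.68
Import duty = 6621.14 + 61264.68 = 67885.82
Buyer bears: freight 2048.62 + insurance 391.54 + destination terminal 824.70 + brokerage 514.81 + delivery 468.49 + duty 67885.82 = 72133.98
Landed cost = invoice 44853.72 + 72133.98 = 116987.70

Total landed cost: AUD 116987.70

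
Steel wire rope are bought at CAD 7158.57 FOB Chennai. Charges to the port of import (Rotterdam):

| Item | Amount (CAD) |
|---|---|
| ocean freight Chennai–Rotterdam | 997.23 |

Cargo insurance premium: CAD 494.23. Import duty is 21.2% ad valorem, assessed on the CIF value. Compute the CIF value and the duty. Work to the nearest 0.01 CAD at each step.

CIF = FOB price + freight + insurance
CIF = 7158.57 + 997.23 + 494.23 = 8650.03
Import duty = 8650.03 × 21.2% = 1833.81

CIF value: CAD 8650.03; import duty: CAD 1833.81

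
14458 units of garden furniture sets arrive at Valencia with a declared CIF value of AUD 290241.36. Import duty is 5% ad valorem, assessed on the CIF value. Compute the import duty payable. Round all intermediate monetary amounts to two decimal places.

Import duty: AUD 14512.07

Import duty = 290241.36 × 5% = 14512.07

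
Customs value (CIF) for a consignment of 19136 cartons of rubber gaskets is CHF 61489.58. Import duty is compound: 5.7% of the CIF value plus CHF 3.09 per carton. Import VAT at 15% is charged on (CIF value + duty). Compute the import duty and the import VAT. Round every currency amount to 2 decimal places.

Import duty: CHF 62635.15; import VAT: CHF 18618.71

Ad valorem component: 61489.58 × 5.7% = 3504.91
Specific component: 19136 × 3.09 = 59130.24
Import duty = 3504.91 + 59130.24 = 62635.15
VAT base = CIF + duty = 61489.58 + 62635.15 = 124124.73
Import VAT = 124124.73 × 15% = 18618.71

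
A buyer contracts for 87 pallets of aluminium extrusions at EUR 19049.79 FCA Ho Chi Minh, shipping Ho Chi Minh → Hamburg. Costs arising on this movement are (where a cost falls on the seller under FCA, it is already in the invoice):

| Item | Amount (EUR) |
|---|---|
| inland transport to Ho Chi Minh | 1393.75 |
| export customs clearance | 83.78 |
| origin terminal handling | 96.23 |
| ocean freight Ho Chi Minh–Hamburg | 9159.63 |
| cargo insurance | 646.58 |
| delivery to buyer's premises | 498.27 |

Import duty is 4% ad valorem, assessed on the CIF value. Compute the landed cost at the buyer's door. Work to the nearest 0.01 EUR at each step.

FCA: the seller delivers export-cleared goods to the carrier; the buyer bears costs from that point.
Already in the invoice (seller's account under FCA): inland to port, export clearance — exclude.
CIF value = FCA price + origin terminal + freight + insurance = 19049.79 + 96.23 + 9159.63 + 646.58 = 28952.23
Import duty = 28952.23 × 4% = 1158.09
Buyer bears: origin terminal 96.23 + freight 9159.63 + insurance 646.58 + delivery 498.27 + duty 1158.09 = 11558.80
Landed cost = invoice 19049.79 + 11558.80 = 30608.59

Total landed cost: EUR 30608.59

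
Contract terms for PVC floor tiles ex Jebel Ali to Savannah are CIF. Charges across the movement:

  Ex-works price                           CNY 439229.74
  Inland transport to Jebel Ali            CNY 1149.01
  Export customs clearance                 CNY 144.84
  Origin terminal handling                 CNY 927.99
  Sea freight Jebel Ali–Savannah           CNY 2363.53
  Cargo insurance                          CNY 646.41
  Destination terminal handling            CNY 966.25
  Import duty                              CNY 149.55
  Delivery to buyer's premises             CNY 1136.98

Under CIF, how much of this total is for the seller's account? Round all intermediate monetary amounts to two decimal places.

CIF: the seller pays costs through ocean freight and marine insurance to the destination port.
Seller's account: goods 439229.74 + inland to port 1149.01 + export clearance 144.84 + origin terminal 927.99 + freight 2363.53 + insurance 646.41 = 444461.52
Buyer's account: destination terminal 966.25 + duty 149.55 + delivery 1136.98 = 2252.78

Seller's account: CNY 444461.52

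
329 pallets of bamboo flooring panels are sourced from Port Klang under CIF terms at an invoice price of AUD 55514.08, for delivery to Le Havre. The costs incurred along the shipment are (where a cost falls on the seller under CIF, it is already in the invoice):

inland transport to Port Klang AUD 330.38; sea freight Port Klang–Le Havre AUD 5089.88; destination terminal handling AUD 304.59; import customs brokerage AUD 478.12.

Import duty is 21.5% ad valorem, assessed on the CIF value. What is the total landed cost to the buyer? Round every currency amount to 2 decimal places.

CIF: the seller pays costs through ocean freight and marine insurance to the destination port.
Already in the invoice (seller's account under CIF): inland to port, freight — exclude.
The CIF price already equals the CIF value: 55514.08
Import duty = 55514.08 × 21.5% = 11935.53
Buyer bears: destination terminal 304.59 + brokerage 478.12 + duty 11935.53 = 12718.24
Landed cost = invoice 55514.08 + 12718.24 = 68232.32

Total landed cost: AUD 68232.32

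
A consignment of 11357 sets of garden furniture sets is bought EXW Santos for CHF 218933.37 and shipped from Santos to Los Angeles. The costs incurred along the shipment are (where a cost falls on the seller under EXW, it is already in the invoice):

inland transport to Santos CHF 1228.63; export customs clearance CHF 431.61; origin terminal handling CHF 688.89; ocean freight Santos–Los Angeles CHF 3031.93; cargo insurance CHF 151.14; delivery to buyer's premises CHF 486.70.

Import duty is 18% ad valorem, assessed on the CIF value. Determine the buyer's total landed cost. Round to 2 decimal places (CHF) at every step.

EXW: the seller makes goods available at their premises; the buyer bears all onward costs.
CIF value = EXW price + inland to port + export clearance + origin terminal + freight + insurance = 218933.37 + 1228.63 + 431.61 + 688.89 + 3031.93 + 151.14 = 224465.57
Import duty = 224465.57 × 18% = 40403.80
Buyer bears: inland to port 1228.63 + export clearance 431.61 + origin terminal 688.89 + freight 3031.93 + insurance 151.14 + delivery 486.70 + duty 40403.80 = 46422.70
Landed cost = invoice 218933.37 + 46422.70 = 265356.07

Total landed cost: CHF 265356.07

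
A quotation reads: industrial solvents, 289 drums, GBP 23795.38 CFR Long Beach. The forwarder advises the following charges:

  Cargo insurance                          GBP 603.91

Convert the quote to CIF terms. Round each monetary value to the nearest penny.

CIF price: GBP 24399.29

From CFR to CIF, the seller additionally bears: insurance.
CIF price = 23795.38 + 603.91 = 24399.29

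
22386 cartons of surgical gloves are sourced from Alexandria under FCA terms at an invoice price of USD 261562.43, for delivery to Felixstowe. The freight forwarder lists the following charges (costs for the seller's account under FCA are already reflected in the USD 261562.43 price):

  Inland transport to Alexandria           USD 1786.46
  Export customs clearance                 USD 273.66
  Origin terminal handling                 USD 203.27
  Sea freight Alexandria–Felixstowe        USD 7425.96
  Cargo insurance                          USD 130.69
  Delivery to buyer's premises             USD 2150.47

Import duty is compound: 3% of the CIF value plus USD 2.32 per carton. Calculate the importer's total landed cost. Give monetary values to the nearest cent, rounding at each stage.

FCA: the seller delivers export-cleared goods to the carrier; the buyer bears costs from that point.
Already in the invoice (seller's account under FCA): inland to port, export clearance — exclude.
CIF value = FCA price + origin terminal + freight + insurance = 261562.43 + 203.27 + 7425.96 + 130.69 = 269322.35
Ad valorem component: 269322.35 × 3% = 8079.67
Specific component: 22386 × 2.32 = 51935.52
Import duty = 8079.67 + 51935.52 = 60015.19
Buyer bears: origin terminal 203.27 + freight 7425.96 + insurance 130.69 + delivery 2150.47 + duty 60015.19 = 69925.58
Landed cost = invoice 261562.43 + 69925.58 = 331488.01

Total landed cost: USD 331488.01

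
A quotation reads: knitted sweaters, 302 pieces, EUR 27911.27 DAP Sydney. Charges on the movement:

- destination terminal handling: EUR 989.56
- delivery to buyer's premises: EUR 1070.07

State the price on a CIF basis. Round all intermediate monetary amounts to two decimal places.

CIF price: EUR 25851.64

From DAP to CIF, the seller no longer bears: destination terminal, delivery.
CIF price = 27911.27 − 989.56 − 1070.07 = 25851.64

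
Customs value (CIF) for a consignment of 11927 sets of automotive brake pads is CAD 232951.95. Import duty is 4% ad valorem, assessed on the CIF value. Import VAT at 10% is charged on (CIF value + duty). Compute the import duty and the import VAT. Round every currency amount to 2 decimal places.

Import duty: CAD 9318.08; import VAT: CAD 24227.00

Import duty = 232951.95 × 4% = 9318.08
VAT base = CIF + duty = 232951.95 + 9318.08 = 242270.03
Import VAT = 242270.03 × 10% = 24227.00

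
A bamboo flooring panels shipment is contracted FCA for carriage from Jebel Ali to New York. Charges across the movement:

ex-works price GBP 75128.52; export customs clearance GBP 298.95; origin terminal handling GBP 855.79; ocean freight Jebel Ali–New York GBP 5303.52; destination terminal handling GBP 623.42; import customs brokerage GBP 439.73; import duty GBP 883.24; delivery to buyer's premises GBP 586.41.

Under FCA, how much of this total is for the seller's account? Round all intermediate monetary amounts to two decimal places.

FCA: the seller delivers export-cleared goods to the carrier; the buyer bears costs from that point.
Seller's account: goods 75128.52 + export clearance 298.95 = 75427.47
Buyer's account: origin terminal 855.79 + freight 5303.52 + destination terminal 623.42 + brokerage 439.73 + duty 883.24 + delivery 586.41 = 8692.11

Seller's account: GBP 75427.47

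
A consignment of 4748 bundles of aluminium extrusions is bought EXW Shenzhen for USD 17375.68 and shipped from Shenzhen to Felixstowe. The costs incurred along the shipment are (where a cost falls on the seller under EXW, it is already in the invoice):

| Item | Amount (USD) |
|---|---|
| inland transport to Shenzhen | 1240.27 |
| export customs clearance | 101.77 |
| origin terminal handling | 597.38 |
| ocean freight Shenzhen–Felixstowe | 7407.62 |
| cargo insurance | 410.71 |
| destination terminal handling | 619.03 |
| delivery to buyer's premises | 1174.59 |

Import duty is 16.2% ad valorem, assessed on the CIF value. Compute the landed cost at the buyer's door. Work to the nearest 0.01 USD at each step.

EXW: the seller makes goods available at their premises; the buyer bears all onward costs.
CIF value = EXW price + inland to port + export clearance + origin terminal + freight + insurance = 17375.68 + 1240.27 + 101.77 + 597.38 + 7407.62 + 410.71 = 27133.43
Import duty = 27133.43 × 16.2% = 4395.62
Buyer bears: inland to port 1240.27 + export clearance 101.77 + origin terminal 597.38 + freight 7407.62 + insurance 410.71 + destination terminal 619.03 + delivery 1174.59 + duty 4395.62 = 15946.99
Landed cost = invoice 17375.68 + 15946.99 = 33322.67

Total landed cost: USD 33322.67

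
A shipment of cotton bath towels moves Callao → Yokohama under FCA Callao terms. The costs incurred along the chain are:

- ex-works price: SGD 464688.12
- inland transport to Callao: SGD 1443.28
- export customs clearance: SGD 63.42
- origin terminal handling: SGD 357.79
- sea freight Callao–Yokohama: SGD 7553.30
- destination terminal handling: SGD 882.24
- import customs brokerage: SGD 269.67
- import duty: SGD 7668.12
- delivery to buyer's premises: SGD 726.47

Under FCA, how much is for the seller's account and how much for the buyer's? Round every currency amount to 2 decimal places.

Seller: SGD 466194.82; buyer: SGD 17457.59

FCA: the seller delivers export-cleared goods to the carrier; the buyer bears costs from that point.
Seller's account: goods 464688.12 + inland to port 1443.28 + export clearance 63.42 = 466194.82
Buyer's account: origin terminal 357.79 + freight 7553.30 + destination terminal 882.24 + brokerage 269.67 + duty 7668.12 + delivery 726.47 = 17457.59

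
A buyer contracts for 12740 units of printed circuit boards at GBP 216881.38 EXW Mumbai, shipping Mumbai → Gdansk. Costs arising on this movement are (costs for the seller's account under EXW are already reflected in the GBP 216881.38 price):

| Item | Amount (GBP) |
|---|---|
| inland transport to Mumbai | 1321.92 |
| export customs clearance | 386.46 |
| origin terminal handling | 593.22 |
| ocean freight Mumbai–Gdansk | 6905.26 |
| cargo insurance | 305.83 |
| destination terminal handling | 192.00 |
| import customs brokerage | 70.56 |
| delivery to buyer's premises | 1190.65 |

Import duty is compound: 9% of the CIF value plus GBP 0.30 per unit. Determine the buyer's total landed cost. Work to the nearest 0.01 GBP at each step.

EXW: the seller makes goods available at their premises; the buyer bears all onward costs.
CIF value = EXW price + inland to port + export clearance + origin terminal + freight + insurance = 216881.38 + 1321.92 + 386.46 + 593.22 + 6905.26 + 305.83 = 226394.07
Ad valorem component: 226394.07 × 9% = 20375.47
Specific component: 12740 × 0.30 = 3822.00
Import duty = 20375.47 + 3822.00 = 24197.47
Buyer bears: inland to port 1321.92 + export clearance 386.46 + origin terminal 593.22 + freight 6905.26 + insurance 305.83 + destination terminal 192.00 + brokerage 70.56 + delivery 1190.65 + duty 24197.47 = 35163.37
Landed cost = invoice 216881.38 + 35163.37 = 252044.75

Total landed cost: GBP 252044.75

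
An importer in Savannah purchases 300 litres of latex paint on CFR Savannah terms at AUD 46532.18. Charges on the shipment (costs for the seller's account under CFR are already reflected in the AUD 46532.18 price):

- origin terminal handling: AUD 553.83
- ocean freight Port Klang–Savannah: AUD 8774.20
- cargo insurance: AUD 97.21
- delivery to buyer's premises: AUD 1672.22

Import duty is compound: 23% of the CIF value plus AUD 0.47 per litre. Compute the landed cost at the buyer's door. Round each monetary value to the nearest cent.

Total landed cost: AUD 59167.37

CFR: the seller pays costs through ocean freight to the destination port, but not insurance.
Already in the invoice (seller's account under CFR): origin terminal, freight — exclude.
CIF value = CFR price + insurance = 46532.18 + 97.21 = 46629.39
Ad valorem component: 46629.39 × 23% = 10724.76
Specific component: 300 × 0.47 = 141.00
Import duty = 10724.76 + 141.00 = 10865.76
Buyer bears: insurance 97.21 + delivery 1672.22 + duty 10865.76 = 12635.19
Landed cost = invoice 46532.18 + 12635.19 = 59167.37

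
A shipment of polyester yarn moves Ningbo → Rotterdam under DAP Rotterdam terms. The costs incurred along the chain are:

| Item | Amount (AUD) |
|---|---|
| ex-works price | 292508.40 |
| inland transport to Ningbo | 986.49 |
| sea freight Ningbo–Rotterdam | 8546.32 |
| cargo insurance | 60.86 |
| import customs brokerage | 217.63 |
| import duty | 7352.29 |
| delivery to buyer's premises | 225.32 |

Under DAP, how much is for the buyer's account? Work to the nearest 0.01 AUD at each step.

Buyer's account: AUD 7569.92

DAP: the seller bears all costs to the named destination except import duty and clearance.
Seller's account: goods 292508.40 + inland to port 986.49 + freight 8546.32 + insurance 60.86 + delivery 225.32 = 302327.39
Buyer's account: brokerage 217.63 + duty 7352.29 = 7569.92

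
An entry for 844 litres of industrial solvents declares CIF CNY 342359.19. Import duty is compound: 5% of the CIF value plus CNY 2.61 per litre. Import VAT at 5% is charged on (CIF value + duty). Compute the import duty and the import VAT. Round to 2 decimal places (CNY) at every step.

Ad valorem component: 342359.19 × 5% = 17117.96
Specific component: 844 × 2.61 = 2202.84
Import duty = 17117.96 + 2202.84 = 19320.80
VAT base = CIF + duty = 342359.19 + 19320.80 = 361679.99
Import VAT = 361679.99 × 5% = 18084.00

Import duty: CNY 19320.80; import VAT: CNY 18084.00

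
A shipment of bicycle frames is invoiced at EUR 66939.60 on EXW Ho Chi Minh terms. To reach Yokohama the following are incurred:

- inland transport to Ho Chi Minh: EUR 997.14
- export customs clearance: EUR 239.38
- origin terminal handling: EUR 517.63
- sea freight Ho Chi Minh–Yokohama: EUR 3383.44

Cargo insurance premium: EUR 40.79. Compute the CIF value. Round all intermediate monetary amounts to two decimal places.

CIF = EXW price + pre-shipment costs + freight + insurance
CIF = 66939.60 + 997.14 + 239.38 + 517.63 + 3383.44 + 40.79 = 72117.98

CIF value: EUR 72117.98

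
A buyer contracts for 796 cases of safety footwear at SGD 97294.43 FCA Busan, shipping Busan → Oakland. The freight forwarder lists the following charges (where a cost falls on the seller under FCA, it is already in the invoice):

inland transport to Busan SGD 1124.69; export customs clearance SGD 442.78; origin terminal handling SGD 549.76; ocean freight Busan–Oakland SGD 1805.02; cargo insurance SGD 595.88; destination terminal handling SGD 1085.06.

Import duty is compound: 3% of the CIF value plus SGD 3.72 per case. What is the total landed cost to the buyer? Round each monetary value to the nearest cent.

FCA: the seller delivers export-cleared goods to the carrier; the buyer bears costs from that point.
Already in the invoice (seller's account under FCA): inland to port, export clearance — exclude.
CIF value = FCA price + origin terminal + freight + insurance = 97294.43 + 549.76 + 1805.02 + 595.88 = 100245.09
Ad valorem component: 100245.09 × 3% = 3007.35
Specific component: 796 × 3.72 = 2961.12
Import duty = 3007.35 + 2961.12 = 5968.47
Buyer bears: origin terminal 549.76 + freight 1805.02 + insurance 595.88 + destination terminal 1085.06 + duty 5968.47 = 10004.19
Landed cost = invoice 97294.43 + 10004.19 = 107298.62

Total landed cost: SGD 107298.62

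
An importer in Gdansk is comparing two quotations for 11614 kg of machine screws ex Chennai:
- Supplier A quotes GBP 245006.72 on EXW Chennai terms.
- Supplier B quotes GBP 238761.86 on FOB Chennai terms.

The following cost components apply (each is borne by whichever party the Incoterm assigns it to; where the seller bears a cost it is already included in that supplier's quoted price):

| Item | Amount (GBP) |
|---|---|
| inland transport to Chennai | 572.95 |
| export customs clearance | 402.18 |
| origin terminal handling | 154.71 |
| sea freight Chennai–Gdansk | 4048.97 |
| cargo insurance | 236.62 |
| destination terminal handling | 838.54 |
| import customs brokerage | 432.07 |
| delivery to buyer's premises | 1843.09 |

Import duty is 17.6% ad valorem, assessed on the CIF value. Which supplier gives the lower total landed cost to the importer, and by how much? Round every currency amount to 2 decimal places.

Supplier B is cheaper by GBP 8672.65

Supplier A (EXW):
CIF value = EXW price + inland to port + export clearance + origin terminal + freight + insurance = 245006.72 + 572.95 + 402.18 + 154.71 + 4048.97 + 236.62 = 250422.15
Import duty = 250422.15 × 17.6% = 44074.30
Buyer bears (A): 572.95 + 402.18 + 154.71 + 4048.97 + 236.62 + 838.54 + 432.07 + 1843.09 = 8529.13
Landed cost (A) = invoice 245006.72 + 8529.13 + duty 44074.30 = 297610.15
Supplier B (FOB):
CIF value = FOB price + freight + insurance = 238761.86 + 4048.97 + 236.62 = 243047.45
Import duty = 243047.45 × 17.6% = 42776.35
Buyer bears (B): 4048.97 + 236.62 + 838.54 + 432.07 + 1843.09 = 7399.29
Landed cost (B) = invoice 238761.86 + 7399.29 + duty 42776.35 = 288937.50
Difference = |297610.15 − 288937.50| = 8672.65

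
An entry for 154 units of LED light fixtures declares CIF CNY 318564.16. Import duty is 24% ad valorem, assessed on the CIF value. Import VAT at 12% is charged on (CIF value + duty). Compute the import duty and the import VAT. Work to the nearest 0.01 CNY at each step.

Import duty: CNY 76455.40; import VAT: CNY 47402.35

Import duty = 318564.16 × 24% = 76455.40
VAT base = CIF + duty = 318564.16 + 76455.40 = 395019.56
Import VAT = 395019.56 × 12% = 47402.35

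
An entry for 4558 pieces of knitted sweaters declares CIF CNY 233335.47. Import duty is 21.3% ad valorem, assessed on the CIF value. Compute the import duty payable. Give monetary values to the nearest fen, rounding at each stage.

Import duty: CNY 49700.46

Import duty = 233335.47 × 21.3% = 49700.46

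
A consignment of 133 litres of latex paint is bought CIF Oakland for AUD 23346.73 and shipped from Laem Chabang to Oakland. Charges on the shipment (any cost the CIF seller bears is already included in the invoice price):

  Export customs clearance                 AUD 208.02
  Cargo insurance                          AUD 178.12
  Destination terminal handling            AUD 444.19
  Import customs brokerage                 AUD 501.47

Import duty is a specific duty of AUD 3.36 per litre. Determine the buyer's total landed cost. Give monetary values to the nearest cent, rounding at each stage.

CIF: the seller pays costs through ocean freight and marine insurance to the destination port.
Already in the invoice (seller's account under CIF): export clearance, insurance — exclude.
The CIF price already equals the CIF value: 23346.73
Import duty = 133 × 3.36 = 446.88
Buyer bears: destination terminal 444.19 + brokerage 501.47 + duty 446.88 = 1392.54
Landed cost = invoice 23346.73 + 1392.54 = 24739.27

Total landed cost: AUD 24739.27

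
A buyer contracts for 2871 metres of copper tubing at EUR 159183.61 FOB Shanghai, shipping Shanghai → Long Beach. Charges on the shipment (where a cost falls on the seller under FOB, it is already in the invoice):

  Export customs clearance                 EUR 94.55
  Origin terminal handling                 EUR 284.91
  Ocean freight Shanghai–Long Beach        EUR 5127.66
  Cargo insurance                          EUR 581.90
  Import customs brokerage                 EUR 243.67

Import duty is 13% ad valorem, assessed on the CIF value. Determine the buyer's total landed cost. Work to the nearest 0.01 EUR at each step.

Total landed cost: EUR 186572.95

FOB: the seller bears costs until goods are on board at the origin port; the buyer bears freight, insurance and all costs thereafter.
Already in the invoice (seller's account under FOB): export clearance, origin terminal — exclude.
CIF value = FOB price + freight + insurance = 159183.61 + 5127.66 + 581.90 = 164893.17
Import duty = 164893.17 × 13% = 21436.11
Buyer bears: freight 5127.66 + insurance 581.90 + brokerage 243.67 + duty 21436.11 = 27389.34
Landed cost = invoice 159183.61 + 27389.34 = 186572.95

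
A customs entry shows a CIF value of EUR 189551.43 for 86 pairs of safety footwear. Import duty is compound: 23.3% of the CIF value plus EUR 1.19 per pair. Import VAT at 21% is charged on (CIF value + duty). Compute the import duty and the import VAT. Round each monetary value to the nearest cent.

Ad valorem component: 189551.43 × 23.3% = 44165.48
Specific component: 86 × 1.19 = 102.34
Import duty = 44165.48 + 102.34 = 44267.82
VAT base = CIF + duty = 189551.43 + 44267.82 = 233819.25
Import VAT = 233819.25 × 21% = 49102.04

Import duty: EUR 44267.82; import VAT: EUR 49102.04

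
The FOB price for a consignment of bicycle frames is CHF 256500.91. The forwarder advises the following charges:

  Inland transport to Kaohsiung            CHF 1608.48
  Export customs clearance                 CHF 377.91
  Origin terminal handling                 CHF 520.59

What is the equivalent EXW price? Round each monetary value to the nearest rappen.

EXW price: CHF 253993.93

From FOB to EXW, the seller no longer bears: inland to port, export clearance, origin terminal.
EXW price = 256500.91 − 1608.48 − 377.91 − 520.59 = 253993.93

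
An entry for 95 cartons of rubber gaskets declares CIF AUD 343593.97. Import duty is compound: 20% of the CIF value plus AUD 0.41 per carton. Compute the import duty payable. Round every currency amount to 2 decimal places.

Import duty: AUD 68757.74

Ad valorem component: 343593.97 × 20% = 68718.79
Specific component: 95 × 0.41 = 38.95
Import duty = 68718.79 + 38.95 = 68757.74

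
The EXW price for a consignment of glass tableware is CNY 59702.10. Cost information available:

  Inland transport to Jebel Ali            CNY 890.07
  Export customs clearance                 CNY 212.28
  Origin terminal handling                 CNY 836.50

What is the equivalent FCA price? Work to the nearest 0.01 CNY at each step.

Not relevant to the conversion: origin terminal — on the buyer under both terms; not part of either seller's price.
From EXW to FCA, the seller additionally bears: inland to port, export clearance.
FCA price = 59702.10 + 890.07 + 212.28 = 60804.45

FCA price: CNY 60804.45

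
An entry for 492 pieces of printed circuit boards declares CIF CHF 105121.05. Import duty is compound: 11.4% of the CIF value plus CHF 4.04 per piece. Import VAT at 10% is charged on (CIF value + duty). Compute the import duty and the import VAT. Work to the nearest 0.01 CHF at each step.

Ad valorem component: 105121.05 × 11.4% = 11983.80
Specific component: 492 × 4.04 = 1987.68
Import duty = 11983.80 + 1987.68 = 13971.48
VAT base = CIF + duty = 105121.05 + 13971.48 = 119092.53
Import VAT = 119092.53 × 10% = 11909.25

Import duty: CHF 13971.48; import VAT: CHF 11909.25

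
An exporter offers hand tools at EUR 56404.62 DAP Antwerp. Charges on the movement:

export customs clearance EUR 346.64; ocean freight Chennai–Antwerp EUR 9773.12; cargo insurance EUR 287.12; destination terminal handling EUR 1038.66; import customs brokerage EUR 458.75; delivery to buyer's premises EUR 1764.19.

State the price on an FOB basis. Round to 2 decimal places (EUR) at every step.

FOB price: EUR 43541.53

Not relevant to the conversion: export clearance — on the seller under both DAP and FOB; already in the DAP price and stays in the FOB price. brokerage — on the buyer under both terms; not part of either seller's price.
From DAP to FOB, the seller no longer bears: freight, insurance, destination terminal, delivery.
FOB price = 56404.62 − 9773.12 − 287.12 − 1038.66 − 1764.19 = 43541.53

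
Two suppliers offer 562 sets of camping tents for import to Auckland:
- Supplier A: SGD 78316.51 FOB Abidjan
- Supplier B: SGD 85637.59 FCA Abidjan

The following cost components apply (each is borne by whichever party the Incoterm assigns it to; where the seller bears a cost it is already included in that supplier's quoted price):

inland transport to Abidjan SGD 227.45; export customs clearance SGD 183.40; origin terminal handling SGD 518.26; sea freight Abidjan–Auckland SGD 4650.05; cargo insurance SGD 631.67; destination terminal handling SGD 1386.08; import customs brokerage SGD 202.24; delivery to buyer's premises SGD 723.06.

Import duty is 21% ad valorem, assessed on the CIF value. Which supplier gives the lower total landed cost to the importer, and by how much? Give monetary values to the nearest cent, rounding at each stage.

Supplier A is cheaper by SGD 9485.60

Supplier A (FOB):
CIF value = FOB price + freight + insurance = 78316.51 + 4650.05 + 631.67 = 83598.23
Import duty = 83598.23 × 21% = 17555.63
Buyer bears (A): 4650.05 + 631.67 + 1386.08 + 202.24 + 723.06 = 7593.10
Landed cost (A) = invoice 78316.51 + 7593.10 + duty 17555.63 = 103465.24
Supplier B (FCA):
CIF value = FCA price + origin terminal + freight + insurance = 85637.59 + 518.26 + 4650.05 + 631.67 = 91437.57
Import duty = 91437.57 × 21% = 19201.89
Buyer bears (B): 518.26 + 4650.05 + 631.67 + 1386.08 + 202.24 + 723.06 = 8111.36
Landed cost (B) = invoice 85637.59 + 8111.36 + duty 19201.89 = 112950.84
Difference = |103465.24 − 112950.84| = 9485.60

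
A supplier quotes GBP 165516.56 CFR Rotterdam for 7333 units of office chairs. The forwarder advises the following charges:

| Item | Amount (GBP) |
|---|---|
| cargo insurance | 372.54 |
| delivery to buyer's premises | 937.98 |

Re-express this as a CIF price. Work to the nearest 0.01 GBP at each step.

CIF price: GBP 165889.10

Not relevant to the conversion: delivery — on the buyer under both terms; not part of either seller's price.
From CFR to CIF, the seller additionally bears: insurance.
CIF price = 165516.56 + 372.54 = 165889.10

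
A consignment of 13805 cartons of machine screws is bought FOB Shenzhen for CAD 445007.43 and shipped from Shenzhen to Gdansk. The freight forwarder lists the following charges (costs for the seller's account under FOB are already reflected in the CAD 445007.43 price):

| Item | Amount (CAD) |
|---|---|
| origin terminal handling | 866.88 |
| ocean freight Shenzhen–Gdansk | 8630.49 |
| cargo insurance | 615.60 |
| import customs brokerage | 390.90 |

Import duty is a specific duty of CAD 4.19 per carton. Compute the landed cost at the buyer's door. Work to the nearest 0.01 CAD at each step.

FOB: the seller bears costs until goods are on board at the origin port; the buyer bears freight, insurance and all costs thereafter.
Already in the invoice (seller's account under FOB): origin terminal — exclude.
CIF value = FOB price + freight + insurance = 445007.43 + 8630.49 + 615.60 = 454253.52
Import duty = 13805 × 4.19 = 57842.95
Buyer bears: freight 8630.49 + insurance 615.60 + brokerage 390.90 + duty 57842.95 = 67479.94
Landed cost = invoice 445007.43 + 67479.94 = 512487.37

Total landed cost: CAD 512487.37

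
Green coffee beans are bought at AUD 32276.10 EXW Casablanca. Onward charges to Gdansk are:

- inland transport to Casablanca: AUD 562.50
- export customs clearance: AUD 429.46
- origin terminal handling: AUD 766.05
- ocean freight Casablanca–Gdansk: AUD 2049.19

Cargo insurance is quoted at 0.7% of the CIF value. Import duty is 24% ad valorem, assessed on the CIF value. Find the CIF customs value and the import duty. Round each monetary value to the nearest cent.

CIF value: AUD 36337.66; import duty: AUD 8721.04

Let C be the CIF value. C = EXW price + pre-shipment costs + freight + 0.7% × C
C − 0.7% × C = 32276.10 + 562.50 + 429.46 + 766.05 + 2049.19
0.993 × C = 36083.30
C = 36083.30 / 0.993 = 36337.66
Insurance premium = 0.7% × 36337.66 = 254.36
Import duty = 36337.66 × 24% = 8721.04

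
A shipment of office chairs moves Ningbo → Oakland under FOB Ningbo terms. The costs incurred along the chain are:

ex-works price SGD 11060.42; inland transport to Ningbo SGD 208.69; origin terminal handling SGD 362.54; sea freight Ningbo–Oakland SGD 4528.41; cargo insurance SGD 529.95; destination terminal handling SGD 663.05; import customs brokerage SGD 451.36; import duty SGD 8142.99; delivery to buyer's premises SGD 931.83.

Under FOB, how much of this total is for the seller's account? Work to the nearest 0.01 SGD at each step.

Seller's account: SGD 11631.65

FOB: the seller bears costs until goods are on board at the origin port; the buyer bears freight, insurance and all costs thereafter.
Seller's account: goods 11060.42 + inland to port 208.69 + origin terminal 362.54 = 11631.65
Buyer's account: freight 4528.41 + insurance 529.95 + destination terminal 663.05 + brokerage 451.36 + duty 8142.99 + delivery 931.83 = 15247.59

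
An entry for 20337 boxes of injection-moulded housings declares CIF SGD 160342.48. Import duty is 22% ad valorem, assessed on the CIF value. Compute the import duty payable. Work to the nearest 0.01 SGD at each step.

Import duty = 160342.48 × 22% = 35275.35

Import duty: SGD 35275.35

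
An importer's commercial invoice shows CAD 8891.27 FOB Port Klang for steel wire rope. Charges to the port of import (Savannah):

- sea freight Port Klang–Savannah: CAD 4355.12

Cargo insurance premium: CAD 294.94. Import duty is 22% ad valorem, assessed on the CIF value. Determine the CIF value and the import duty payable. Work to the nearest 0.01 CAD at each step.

CIF value: CAD 13541.33; import duty: CAD 2979.09

CIF = FOB price + freight + insurance
CIF = 8891.27 + 4355.12 + 294.94 = 13541.33
Import duty = 13541.33 × 22% = 2979.09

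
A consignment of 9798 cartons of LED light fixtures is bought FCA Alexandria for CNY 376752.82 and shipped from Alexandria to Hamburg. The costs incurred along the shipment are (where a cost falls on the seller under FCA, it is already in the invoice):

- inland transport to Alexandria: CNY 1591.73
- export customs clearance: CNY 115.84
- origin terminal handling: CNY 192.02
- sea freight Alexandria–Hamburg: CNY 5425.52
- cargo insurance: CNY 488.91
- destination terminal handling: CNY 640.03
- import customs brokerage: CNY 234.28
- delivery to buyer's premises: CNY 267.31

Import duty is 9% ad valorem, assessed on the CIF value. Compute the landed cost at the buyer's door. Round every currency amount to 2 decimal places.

FCA: the seller delivers export-cleared goods to the carrier; the buyer bears costs from that point.
Already in the invoice (seller's account under FCA): inland to port, export clearance — exclude.
CIF value = FCA price + origin terminal + freight + insurance = 376752.82 + 192.02 + 5425.52 + 488.91 = 382859.27
Import duty = 382859.27 × 9% = 34457.33
Buyer bears: origin terminal 192.02 + freight 5425.52 + insurance 488.91 + destination terminal 640.03 + brokerage 234.28 + delivery 267.31 + duty 34457.33 = 41705.40
Landed cost = invoice 376752.82 + 41705.40 = 418458.22

Total landed cost: CNY 418458.22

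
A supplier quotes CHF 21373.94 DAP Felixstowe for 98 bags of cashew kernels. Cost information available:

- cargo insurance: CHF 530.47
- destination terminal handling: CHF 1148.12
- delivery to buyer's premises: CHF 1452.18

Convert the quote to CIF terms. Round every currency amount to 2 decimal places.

Not relevant to the conversion: insurance — on the seller under both DAP and CIF; already in the DAP price and stays in the CIF price.
From DAP to CIF, the seller no longer bears: destination terminal, delivery.
CIF price = 21373.94 − 1148.12 − 1452.18 = 18773.64

CIF price: CHF 18773.64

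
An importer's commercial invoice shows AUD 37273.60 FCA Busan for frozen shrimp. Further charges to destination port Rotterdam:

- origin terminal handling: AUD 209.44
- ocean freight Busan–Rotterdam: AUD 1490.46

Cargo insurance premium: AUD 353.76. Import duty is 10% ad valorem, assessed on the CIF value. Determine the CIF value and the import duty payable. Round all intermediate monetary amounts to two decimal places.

CIF = FCA price + pre-shipment costs + freight + insurance
CIF = 37273.60 + 209.44 + 1490.46 + 353.76 = 39327.26
Import duty = 39327.26 × 10% = 3932.73

CIF value: AUD 39327.26; import duty: AUD 3932.73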